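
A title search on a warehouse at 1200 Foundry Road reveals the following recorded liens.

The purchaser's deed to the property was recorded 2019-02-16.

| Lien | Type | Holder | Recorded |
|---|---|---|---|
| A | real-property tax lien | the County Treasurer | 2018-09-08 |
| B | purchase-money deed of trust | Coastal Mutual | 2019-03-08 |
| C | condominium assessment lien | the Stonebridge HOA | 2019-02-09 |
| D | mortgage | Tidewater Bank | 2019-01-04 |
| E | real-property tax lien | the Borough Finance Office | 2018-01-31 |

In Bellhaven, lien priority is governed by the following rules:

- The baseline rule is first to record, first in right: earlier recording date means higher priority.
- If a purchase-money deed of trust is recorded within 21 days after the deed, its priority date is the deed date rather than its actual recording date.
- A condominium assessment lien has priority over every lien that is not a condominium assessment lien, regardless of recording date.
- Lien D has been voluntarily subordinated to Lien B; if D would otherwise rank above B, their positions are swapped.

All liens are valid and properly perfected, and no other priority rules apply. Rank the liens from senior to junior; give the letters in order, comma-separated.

C, E, A, B, D

Adjusting effective dates: B relates back to the deed date 2019-02-16.
C, as a condominium assessment lien, has superpriority and ranks first.
Ordering the rest by effective date: E (2018-01-31), A (2018-09-08), D (2019-01-04), B (2019-02-16).
D is senior to B before the subordination, so the two trade places.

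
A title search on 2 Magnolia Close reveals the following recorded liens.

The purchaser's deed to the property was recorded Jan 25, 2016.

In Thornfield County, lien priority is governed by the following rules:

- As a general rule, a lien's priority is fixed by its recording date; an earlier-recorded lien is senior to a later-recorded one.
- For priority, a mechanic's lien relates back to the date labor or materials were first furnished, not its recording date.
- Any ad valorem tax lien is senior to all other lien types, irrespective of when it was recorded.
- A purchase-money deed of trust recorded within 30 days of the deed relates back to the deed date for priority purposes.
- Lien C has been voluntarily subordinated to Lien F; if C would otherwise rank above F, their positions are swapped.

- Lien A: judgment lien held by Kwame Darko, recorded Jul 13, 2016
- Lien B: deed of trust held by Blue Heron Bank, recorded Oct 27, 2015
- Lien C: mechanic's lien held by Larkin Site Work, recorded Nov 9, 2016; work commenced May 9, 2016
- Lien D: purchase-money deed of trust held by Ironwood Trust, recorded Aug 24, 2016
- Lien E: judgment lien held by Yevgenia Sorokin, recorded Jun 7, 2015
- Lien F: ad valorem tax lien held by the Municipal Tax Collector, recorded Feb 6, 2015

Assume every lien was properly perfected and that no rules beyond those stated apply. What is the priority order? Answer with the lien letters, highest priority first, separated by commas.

Effective dates: C's effective date is May 9, 2016, when work began; D was recorded 212 days after the deed — beyond 30 days — so no relation-back applies.
As an ad valorem tax lien, F is senior to every other lien.
The other liens, earliest effective date first: E (Jun 7, 2015), B (Oct 27, 2015), C (May 9, 2016), A (Jul 13, 2016), D (Aug 24, 2016).
Since C is not senior to F, the subordination leaves the order unchanged.

F, E, B, C, A, D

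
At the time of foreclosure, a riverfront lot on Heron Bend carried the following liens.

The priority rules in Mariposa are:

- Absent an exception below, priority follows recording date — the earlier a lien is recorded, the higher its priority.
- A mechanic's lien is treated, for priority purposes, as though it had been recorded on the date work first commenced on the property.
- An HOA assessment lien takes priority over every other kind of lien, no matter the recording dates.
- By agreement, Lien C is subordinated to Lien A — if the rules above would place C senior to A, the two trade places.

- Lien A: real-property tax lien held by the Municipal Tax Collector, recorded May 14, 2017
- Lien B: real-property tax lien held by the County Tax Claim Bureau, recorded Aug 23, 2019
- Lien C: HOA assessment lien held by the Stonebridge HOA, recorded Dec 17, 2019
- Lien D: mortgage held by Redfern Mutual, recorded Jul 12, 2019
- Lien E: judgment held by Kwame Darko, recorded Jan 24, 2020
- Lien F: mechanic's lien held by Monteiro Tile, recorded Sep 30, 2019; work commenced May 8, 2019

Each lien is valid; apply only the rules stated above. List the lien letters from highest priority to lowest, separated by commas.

Adjusting effective dates: F relates back to May 8, 2019 (work commenced).
C is an HOA assessment lien, so it outranks all other liens regardless of date.
Among the remaining liens, by effective date: A (May 14, 2017), F (May 8, 2019), D (Jul 12, 2019), B (Aug 23, 2019), E (Jan 24, 2020).
C would otherwise be senior to A, so under the subordination agreement C and A exchange positions.

A, C, F, D, B, E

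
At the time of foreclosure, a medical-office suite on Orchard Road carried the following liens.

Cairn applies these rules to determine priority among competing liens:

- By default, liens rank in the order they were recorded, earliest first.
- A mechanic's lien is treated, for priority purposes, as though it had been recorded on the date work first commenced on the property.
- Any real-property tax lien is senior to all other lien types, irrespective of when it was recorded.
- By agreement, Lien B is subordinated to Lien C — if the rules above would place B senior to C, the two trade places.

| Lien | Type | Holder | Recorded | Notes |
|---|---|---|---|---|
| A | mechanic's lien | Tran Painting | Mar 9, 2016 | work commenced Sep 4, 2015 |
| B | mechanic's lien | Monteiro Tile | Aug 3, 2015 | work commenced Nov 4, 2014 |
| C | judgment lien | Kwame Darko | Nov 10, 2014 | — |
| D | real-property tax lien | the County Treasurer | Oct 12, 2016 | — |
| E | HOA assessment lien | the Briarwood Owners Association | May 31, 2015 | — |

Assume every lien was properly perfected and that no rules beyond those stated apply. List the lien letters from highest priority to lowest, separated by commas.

Effective dates after the stated exceptions: A's effective date is Sep 4, 2015, when work began; B's effective date is Nov 4, 2014, when work began.
D is a real-property tax lien and takes priority over every other lien.
Among the remaining liens, by effective date: B (Nov 4, 2014), C (Nov 10, 2014), E (May 31, 2015), A (Sep 4, 2015).
The subordination applies — B was senior to C — so B and C swap.

D, C, B, E, A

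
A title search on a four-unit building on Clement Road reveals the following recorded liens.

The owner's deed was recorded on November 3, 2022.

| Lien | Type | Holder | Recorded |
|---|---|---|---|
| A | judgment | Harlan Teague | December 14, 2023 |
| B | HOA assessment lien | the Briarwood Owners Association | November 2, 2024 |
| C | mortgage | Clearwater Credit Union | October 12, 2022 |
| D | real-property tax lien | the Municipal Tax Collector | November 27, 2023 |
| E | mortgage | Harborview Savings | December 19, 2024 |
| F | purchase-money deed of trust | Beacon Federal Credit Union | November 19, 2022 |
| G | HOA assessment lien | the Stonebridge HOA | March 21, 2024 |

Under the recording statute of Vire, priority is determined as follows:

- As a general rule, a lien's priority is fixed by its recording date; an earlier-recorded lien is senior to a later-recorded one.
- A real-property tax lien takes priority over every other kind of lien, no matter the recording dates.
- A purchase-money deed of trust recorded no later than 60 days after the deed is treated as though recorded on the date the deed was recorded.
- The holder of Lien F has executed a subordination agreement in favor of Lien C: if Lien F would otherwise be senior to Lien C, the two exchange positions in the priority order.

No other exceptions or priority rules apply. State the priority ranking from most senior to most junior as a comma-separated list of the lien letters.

Effective dates after the stated exceptions: F was recorded within the 60-day window, so its effective date is the deed date November 3, 2022.
As a real-property tax lien, D is senior to every other lien.
The other liens, earliest effective date first: C (October 12, 2022), F (November 3, 2022), A (December 14, 2023), G (March 21, 2024), B (November 2, 2024), E (December 19, 2024).
Since F is not senior to C, the subordination leaves the order unchanged.

D, C, F, A, G, B, E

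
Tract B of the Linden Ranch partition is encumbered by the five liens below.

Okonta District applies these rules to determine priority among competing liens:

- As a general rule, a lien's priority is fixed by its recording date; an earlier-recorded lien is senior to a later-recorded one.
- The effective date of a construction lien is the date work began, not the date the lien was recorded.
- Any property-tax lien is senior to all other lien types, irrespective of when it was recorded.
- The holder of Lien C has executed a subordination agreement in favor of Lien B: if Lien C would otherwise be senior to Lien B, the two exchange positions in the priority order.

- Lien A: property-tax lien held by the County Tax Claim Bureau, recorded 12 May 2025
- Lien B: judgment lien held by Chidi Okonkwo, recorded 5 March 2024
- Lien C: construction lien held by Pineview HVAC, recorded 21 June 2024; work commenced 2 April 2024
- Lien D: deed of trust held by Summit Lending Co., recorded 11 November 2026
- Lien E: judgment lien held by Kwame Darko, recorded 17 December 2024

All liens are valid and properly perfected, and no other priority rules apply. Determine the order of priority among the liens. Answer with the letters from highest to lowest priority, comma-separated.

Effective dates after the stated exceptions: C is treated as recorded 2 April 2024, the work-commencement date.
As a property-tax lien, A is senior to every other lien.
Among the remaining liens, by effective date: B (5 March 2024), C (2 April 2024), E (17 December 2024), D (11 November 2026).
C already ranks below B; the subordination has no effect.

A, B, C, E, D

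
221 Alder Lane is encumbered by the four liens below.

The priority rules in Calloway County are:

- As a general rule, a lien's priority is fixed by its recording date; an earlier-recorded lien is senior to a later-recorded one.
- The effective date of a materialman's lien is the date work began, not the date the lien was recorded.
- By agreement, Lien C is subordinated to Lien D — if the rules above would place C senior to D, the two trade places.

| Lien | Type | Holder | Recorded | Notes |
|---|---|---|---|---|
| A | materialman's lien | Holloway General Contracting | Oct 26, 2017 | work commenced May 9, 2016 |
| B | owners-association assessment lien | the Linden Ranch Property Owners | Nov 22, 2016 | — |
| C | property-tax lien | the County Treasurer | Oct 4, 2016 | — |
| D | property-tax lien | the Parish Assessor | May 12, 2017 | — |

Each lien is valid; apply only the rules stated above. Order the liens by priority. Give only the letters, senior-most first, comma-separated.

A, D, B, C

Effective dates: A's effective date is May 9, 2016, when work began.
Sorted by effective date: A (May 9, 2016), C (Oct 4, 2016), B (Nov 22, 2016), D (May 12, 2017).
C would otherwise be senior to D, so under the subordination agreement C and D exchange positions.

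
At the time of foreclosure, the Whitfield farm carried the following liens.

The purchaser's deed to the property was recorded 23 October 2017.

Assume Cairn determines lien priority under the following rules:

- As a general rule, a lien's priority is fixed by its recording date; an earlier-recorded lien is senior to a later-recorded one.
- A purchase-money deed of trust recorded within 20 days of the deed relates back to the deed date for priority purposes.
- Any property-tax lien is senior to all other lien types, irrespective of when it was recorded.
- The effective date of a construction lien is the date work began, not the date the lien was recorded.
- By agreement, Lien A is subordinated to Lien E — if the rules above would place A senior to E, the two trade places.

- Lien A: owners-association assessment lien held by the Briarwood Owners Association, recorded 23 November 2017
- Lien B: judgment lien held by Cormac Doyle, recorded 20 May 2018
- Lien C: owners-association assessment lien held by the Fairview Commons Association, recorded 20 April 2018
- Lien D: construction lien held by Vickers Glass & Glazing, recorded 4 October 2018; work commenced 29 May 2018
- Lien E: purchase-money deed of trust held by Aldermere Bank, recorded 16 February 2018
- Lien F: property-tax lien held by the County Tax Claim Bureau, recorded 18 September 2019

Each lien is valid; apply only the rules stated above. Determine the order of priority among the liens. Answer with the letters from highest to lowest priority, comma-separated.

F, E, A, C, B, D

Effective dates after the stated exceptions: D's effective date is 29 May 2018, when work began; E missed the 20-day window (116 days after the deed), so its recording date stands.
F, as a property-tax lien, has superpriority and ranks first.
Remaining liens by effective date: A (23 November 2017), E (16 February 2018), C (20 April 2018), B (20 May 2018), D (29 May 2018).
Because A would otherwise rank above E, the subordination swaps them.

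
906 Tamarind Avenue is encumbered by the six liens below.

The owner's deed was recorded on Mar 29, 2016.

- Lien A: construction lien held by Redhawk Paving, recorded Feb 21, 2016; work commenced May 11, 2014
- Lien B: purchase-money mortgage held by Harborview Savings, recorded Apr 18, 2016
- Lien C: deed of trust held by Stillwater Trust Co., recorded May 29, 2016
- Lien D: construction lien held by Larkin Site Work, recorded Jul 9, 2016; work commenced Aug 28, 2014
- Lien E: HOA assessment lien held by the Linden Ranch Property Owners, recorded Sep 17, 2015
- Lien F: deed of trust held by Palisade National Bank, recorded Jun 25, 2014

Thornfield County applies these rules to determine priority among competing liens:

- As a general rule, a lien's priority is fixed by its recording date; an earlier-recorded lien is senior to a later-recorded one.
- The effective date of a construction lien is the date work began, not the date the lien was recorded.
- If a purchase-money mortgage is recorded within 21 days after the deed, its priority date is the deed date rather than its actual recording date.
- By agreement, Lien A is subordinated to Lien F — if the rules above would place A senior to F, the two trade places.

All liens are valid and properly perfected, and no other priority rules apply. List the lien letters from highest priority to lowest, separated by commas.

Effective dates: A relates back to May 11, 2014 (work commenced); B's effective date is the deed date, Mar 29, 2016; D relates back to Aug 28, 2014 (work commenced).
Ordering by effective date: A (May 11, 2014), F (Jun 25, 2014), D (Aug 28, 2014), E (Sep 17, 2015), B (Mar 29, 2016), C (May 29, 2016).
The subordination applies — A was senior to F — so A and F swap.

F, A, D, E, B, C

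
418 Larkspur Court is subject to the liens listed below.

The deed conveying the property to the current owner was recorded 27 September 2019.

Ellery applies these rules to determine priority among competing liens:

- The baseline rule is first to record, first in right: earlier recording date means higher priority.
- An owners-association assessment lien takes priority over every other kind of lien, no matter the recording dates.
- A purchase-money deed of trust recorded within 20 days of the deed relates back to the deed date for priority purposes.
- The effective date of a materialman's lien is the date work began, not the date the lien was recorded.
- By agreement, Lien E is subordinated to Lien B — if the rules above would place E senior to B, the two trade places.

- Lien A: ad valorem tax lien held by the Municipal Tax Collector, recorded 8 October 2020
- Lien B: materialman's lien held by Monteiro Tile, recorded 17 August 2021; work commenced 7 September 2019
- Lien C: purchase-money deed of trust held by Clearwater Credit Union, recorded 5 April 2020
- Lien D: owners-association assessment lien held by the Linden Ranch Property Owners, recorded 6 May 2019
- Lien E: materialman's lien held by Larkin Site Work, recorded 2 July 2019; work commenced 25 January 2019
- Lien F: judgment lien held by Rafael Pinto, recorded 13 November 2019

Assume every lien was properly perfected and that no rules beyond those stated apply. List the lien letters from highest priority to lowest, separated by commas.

D, B, E, F, C, A

Effective dates after the stated exceptions: B is treated as recorded 7 September 2019, the work-commencement date; C was recorded 191 days after the deed, outside the 20-day window, so it keeps its recording date; E is treated as recorded 25 January 2019, the work-commencement date.
D, as an owners-association assessment lien, has superpriority and ranks first.
The other liens, earliest effective date first: E (25 January 2019), B (7 September 2019), F (13 November 2019), C (5 April 2020), A (8 October 2020).
Because E would otherwise rank above B, the subordination swaps them.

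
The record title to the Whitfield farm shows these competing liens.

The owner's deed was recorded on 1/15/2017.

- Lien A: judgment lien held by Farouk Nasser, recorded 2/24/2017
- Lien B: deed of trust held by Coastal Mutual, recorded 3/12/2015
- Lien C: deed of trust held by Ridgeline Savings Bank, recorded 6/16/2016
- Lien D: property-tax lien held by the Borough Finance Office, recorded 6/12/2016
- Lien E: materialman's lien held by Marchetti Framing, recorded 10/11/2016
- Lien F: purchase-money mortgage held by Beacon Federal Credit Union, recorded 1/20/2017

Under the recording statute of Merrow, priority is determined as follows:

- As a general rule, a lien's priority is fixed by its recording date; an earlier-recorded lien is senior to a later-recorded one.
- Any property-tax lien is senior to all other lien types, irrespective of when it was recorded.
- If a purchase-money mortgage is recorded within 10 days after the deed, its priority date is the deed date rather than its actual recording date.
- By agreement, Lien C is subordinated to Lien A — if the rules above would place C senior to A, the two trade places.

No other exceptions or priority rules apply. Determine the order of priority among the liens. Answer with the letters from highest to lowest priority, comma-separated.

First, effective dates: F's effective date is the deed date, 1/15/2017.
As a property-tax lien, D is senior to every other lien.
Ordering the rest by effective date: B (3/12/2015), C (6/16/2016), E (10/11/2016), F (1/15/2017), A (2/24/2017).
Because C would otherwise rank above A, the subordination swaps them.

D, B, A, E, F, C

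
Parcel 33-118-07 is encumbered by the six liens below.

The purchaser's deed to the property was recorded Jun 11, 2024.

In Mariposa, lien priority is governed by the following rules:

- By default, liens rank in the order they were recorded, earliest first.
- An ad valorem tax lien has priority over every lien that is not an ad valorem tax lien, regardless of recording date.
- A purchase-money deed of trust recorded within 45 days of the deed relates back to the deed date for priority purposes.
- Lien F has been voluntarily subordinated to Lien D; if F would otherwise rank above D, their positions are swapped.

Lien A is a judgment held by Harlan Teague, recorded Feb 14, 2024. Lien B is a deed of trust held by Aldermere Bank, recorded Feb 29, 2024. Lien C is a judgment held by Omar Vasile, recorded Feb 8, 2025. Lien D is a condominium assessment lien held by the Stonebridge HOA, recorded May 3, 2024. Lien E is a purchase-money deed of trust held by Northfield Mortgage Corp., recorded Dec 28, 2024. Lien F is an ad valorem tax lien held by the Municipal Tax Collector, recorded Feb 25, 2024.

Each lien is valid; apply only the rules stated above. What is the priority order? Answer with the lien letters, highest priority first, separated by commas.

Effective dates: E was recorded 200 days after the deed — beyond 45 days — so no relation-back applies.
F, as an ad valorem tax lien, has superpriority and ranks first.
Ordering the rest by effective date: A (Feb 14, 2024), B (Feb 29, 2024), D (May 3, 2024), E (Dec 28, 2024), C (Feb 8, 2025).
Because F would otherwise rank above D, the subordination swaps them.

D, A, B, F, E, C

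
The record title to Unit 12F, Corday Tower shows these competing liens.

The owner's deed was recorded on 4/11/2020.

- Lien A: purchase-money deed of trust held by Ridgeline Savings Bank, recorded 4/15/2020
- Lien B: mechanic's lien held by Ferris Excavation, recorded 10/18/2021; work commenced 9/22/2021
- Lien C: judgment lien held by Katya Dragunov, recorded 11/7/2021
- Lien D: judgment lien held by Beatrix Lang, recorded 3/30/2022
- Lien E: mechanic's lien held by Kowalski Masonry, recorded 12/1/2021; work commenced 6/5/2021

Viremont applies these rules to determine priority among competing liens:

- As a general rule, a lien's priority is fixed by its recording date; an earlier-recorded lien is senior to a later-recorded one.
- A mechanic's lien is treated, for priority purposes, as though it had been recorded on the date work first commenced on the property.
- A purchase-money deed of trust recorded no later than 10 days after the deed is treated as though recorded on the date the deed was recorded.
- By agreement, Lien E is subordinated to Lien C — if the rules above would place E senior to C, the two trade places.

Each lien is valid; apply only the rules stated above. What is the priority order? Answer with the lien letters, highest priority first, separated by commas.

Effective dates: A's effective date is the deed date, 4/11/2020; B relates back to 9/22/2021 (work commenced); E relates back to 6/5/2021 (work commenced).
Ordering by effective date: A (4/11/2020), E (6/5/2021), B (9/22/2021), C (11/7/2021), D (3/30/2022).
E is senior to C before the subordination, so the two trade places.

A, C, B, E, D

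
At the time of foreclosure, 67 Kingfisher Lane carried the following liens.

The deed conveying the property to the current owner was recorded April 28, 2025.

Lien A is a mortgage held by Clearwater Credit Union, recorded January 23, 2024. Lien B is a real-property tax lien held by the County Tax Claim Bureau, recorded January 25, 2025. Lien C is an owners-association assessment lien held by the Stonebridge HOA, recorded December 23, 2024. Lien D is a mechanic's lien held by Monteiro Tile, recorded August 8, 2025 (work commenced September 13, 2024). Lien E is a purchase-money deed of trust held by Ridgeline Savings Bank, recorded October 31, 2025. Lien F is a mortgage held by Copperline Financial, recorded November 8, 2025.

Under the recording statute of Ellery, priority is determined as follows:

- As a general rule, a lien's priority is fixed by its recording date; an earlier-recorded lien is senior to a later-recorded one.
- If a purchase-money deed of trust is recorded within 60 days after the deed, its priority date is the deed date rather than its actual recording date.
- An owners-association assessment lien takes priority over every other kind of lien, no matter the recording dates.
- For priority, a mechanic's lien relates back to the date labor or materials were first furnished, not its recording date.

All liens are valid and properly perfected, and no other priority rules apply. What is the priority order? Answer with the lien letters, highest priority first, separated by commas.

C, A, D, B, E, F

Adjusting effective dates: D's effective date is September 13, 2024, when work began; E missed the 60-day window (186 days after the deed), so its recording date stands.
As an owners-association assessment lien, C is senior to every other lien.
Remaining liens by effective date: A (January 23, 2024), D (September 13, 2024), B (January 25, 2025), E (October 31, 2025), F (November 8, 2025).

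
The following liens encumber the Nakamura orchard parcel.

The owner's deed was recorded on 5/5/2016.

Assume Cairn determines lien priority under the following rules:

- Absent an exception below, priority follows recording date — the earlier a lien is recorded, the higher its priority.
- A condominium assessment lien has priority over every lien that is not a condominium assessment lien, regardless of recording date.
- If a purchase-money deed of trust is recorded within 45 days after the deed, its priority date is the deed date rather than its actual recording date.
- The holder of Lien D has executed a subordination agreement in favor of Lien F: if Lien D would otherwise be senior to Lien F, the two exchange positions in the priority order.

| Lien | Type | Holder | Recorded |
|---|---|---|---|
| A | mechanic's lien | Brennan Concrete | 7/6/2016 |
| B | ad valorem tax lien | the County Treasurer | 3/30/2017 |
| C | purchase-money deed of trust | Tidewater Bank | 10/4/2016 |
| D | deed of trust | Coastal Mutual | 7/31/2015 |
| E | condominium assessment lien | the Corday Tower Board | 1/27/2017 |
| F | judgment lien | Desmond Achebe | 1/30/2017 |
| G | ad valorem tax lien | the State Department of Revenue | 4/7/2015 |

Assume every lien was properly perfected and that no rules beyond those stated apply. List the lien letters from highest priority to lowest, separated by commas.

Effective dates after the stated exceptions: C was recorded 152 days after the deed — beyond 45 days — so no relation-back applies.
E is a condominium assessment lien and takes priority over every other lien.
Among the remaining liens, by effective date: G (4/7/2015), D (7/31/2015), A (7/6/2016), C (10/4/2016), F (1/30/2017), B (3/30/2017).
The subordination applies — D was senior to F — so D and F swap.

E, G, F, A, C, D, B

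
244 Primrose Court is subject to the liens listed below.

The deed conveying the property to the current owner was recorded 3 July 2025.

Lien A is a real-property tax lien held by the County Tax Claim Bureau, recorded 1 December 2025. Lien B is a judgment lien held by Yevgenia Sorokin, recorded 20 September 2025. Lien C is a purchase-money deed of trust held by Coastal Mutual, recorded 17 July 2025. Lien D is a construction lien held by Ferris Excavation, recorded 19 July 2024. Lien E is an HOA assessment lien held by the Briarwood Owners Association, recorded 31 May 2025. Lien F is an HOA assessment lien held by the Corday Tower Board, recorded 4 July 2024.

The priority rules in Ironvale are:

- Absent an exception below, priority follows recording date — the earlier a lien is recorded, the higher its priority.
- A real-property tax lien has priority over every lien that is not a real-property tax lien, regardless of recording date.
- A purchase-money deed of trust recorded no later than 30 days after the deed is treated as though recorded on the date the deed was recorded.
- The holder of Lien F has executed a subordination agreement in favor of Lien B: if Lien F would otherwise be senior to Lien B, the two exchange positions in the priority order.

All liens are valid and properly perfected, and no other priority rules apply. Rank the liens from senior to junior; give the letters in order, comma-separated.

A, B, D, E, C, F

Adjusting effective dates: C relates back to the deed date 3 July 2025.
As a real-property tax lien, A is senior to every other lien.
Among the remaining liens, by effective date: F (4 July 2024), D (19 July 2024), E (31 May 2025), C (3 July 2025), B (20 September 2025).
F is senior to B before the subordination, so the two trade places.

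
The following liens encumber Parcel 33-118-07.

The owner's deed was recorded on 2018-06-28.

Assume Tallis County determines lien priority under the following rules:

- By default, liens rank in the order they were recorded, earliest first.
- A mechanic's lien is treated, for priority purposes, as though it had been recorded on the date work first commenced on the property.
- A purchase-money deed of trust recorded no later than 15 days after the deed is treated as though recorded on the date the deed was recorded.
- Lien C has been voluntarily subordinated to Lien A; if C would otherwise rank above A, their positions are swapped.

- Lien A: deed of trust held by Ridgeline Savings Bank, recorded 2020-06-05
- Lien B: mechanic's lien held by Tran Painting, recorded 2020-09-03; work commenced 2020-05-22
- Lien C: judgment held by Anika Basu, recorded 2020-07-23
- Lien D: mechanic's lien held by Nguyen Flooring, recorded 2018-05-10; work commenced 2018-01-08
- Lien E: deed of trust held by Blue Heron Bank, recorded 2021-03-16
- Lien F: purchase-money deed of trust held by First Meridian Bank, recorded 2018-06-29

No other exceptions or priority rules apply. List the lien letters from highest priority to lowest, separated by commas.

First, effective dates: B relates back to 2020-05-22 (work commenced); D is treated as recorded 2018-01-08, the work-commencement date; F was recorded within the 15-day window, so its effective date is the deed date 2018-06-28.
Ordering by effective date: D (2018-01-08), F (2018-06-28), B (2020-05-22), A (2020-06-05), C (2020-07-23), E (2021-03-16).
Since C is not senior to A, the subordination leaves the order unchanged.

D, F, B, A, C, E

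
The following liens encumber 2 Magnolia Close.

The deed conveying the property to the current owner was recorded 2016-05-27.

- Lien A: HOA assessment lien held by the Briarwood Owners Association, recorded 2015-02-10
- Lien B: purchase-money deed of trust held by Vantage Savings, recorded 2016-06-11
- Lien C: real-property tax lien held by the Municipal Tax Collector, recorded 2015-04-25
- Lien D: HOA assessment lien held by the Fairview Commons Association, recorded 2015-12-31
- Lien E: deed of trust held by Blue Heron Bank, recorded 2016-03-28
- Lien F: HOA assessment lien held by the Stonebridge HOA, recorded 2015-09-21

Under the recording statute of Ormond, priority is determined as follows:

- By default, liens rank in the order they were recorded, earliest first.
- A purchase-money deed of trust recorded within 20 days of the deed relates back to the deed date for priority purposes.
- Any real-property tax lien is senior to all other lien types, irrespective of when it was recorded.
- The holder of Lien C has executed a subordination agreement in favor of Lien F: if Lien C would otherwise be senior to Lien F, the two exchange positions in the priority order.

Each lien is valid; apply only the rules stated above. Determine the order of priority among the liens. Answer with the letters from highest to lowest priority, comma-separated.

Adjusting effective dates: B's effective date is the deed date, 2016-05-27.
C, as a real-property tax lien, has superpriority and ranks first.
Among the remaining liens, by effective date: A (2015-02-10), F (2015-09-21), D (2015-12-31), E (2016-03-28), B (2016-05-27).
Because C would otherwise rank above F, the subordination swaps them.

F, A, C, D, E, B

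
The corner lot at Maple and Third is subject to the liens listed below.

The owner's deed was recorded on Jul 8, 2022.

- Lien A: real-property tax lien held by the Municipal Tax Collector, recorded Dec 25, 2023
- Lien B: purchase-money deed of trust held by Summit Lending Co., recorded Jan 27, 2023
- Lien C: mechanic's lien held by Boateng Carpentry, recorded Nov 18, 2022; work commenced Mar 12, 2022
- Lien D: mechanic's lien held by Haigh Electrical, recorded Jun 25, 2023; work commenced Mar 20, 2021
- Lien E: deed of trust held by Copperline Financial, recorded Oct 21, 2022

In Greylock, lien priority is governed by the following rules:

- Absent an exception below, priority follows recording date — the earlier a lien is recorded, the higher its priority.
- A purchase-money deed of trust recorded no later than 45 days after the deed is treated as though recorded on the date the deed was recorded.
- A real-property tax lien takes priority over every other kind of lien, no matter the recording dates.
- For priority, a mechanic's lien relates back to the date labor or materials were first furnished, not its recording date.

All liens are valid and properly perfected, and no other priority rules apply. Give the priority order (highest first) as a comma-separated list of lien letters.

Effective dates after the stated exceptions: B was recorded 203 days after the deed, outside the 45-day window, so it keeps its recording date; C relates back to Mar 12, 2022 (work commenced); D is treated as recorded Mar 20, 2021, the work-commencement date.
A is a real-property tax lien, so it outranks all other liens regardless of date.
Remaining liens by effective date: D (Mar 20, 2021), C (Mar 12, 2022), E (Oct 21, 2022), B (Jan 27, 2023).

A, D, C, E, B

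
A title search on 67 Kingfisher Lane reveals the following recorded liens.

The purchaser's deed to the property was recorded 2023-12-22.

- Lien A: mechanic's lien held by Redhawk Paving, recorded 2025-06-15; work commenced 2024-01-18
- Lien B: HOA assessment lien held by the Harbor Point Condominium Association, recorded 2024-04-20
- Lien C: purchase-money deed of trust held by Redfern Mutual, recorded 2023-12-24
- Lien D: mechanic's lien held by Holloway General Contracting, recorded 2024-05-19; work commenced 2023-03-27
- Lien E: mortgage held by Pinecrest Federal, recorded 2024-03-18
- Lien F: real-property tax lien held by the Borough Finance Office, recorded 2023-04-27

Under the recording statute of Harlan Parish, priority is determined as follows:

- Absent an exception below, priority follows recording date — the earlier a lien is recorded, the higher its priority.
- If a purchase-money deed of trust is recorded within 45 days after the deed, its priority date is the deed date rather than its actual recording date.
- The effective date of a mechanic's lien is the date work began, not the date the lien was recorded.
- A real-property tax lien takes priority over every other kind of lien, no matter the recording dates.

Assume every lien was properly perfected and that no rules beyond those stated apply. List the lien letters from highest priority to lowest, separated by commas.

Effective dates: A's effective date is 2024-01-18, when work began; C's effective date is the deed date, 2023-12-22; D's effective date is 2023-03-27, when work began.
F, as a real-property tax lien, has superpriority and ranks first.
Among the remaining liens, by effective date: D (2023-03-27), C (2023-12-22), A (2024-01-18), E (2024-03-18), B (2024-04-20).

F, D, C, A, E, B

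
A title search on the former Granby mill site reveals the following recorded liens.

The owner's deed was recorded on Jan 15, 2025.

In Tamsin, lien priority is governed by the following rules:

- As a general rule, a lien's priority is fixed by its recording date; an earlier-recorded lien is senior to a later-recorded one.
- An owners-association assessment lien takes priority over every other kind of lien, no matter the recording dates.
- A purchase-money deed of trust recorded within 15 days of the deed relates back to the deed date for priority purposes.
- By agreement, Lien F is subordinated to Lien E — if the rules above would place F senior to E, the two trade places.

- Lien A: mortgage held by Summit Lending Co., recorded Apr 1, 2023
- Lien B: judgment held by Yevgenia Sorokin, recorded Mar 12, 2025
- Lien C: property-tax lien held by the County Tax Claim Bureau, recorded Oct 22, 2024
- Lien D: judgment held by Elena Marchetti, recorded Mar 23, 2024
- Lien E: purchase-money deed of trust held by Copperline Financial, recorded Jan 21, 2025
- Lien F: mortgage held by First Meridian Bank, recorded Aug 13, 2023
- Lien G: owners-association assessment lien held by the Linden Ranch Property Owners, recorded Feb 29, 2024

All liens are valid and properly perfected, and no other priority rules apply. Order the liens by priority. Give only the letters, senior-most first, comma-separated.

G, A, E, D, C, F, B

Effective dates after the stated exceptions: E relates back to the deed date Jan 15, 2025.
As an owners-association assessment lien, G is senior to every other lien.
Among the remaining liens, by effective date: A (Apr 1, 2023), F (Aug 13, 2023), D (Mar 23, 2024), C (Oct 22, 2024), E (Jan 15, 2025), B (Mar 12, 2025).
The subordination applies — F was senior to E — so F and E swap.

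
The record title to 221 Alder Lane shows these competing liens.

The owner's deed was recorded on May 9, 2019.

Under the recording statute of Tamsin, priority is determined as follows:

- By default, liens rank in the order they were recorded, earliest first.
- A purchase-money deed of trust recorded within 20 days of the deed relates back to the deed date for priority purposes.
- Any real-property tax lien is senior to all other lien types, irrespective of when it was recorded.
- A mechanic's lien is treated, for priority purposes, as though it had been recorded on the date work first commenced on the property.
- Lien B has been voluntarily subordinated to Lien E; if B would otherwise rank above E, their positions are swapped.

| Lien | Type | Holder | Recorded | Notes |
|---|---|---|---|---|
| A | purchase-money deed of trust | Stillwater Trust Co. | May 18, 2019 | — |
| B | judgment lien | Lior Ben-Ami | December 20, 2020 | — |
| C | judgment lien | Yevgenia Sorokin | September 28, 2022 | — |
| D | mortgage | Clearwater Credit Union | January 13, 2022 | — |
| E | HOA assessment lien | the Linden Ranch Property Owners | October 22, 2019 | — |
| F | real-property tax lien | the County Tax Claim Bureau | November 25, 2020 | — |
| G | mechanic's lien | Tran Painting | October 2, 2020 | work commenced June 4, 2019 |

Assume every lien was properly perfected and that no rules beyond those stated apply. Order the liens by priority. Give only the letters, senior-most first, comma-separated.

Effective dates after the stated exceptions: A's effective date is the deed date, May 9, 2019; G relates back to June 4, 2019 (work commenced).
F is a real-property tax lien, so it outranks all other liens regardless of date.
Ordering the rest by effective date: A (May 9, 2019), G (June 4, 2019), E (October 22, 2019), B (December 20, 2020), D (January 13, 2022), C (September 28, 2022).
B already ranks below E; the subordination has no effect.

F, A, G, E, B, D, C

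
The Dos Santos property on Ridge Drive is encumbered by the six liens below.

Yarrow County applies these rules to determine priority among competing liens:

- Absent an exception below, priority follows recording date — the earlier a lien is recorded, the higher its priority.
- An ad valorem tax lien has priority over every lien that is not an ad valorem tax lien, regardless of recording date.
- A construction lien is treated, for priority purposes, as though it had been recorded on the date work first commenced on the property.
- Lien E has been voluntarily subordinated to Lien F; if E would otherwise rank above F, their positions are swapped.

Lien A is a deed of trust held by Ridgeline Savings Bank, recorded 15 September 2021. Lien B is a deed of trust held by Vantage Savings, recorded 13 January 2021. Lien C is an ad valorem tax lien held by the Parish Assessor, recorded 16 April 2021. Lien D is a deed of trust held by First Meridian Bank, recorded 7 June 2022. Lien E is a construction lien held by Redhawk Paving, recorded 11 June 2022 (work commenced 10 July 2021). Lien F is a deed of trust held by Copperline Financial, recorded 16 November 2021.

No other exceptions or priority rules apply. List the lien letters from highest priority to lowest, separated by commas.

C, B, F, A, E, D

Effective dates after the stated exceptions: E relates back to 10 July 2021 (work commenced).
C is an ad valorem tax lien, so it outranks all other liens regardless of date.
Remaining liens by effective date: B (13 January 2021), E (10 July 2021), A (15 September 2021), F (16 November 2021), D (7 June 2022).
E is senior to F before the subordination, so the two trade places.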